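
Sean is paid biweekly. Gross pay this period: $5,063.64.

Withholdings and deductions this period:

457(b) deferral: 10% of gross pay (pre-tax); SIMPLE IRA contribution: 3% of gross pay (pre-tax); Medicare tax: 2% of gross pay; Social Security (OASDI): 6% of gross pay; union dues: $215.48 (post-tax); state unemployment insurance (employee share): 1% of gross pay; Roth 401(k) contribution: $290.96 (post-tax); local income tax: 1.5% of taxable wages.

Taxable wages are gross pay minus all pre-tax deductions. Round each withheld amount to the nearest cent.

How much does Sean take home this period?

$3,377.12

SIMPLE IRA contribution: $5,063.64 × 0.03 = $151.91
457(b) deferral: $5,063.64 × 0.1 = $506.36
Pre-tax total = $151.91 + $506.36 = $658.27
Taxable wages = $5,063.64 − $658.27 = $4,405.37
Local income tax: $4,405.37 × 0.015 = $66.08
Social Security (OASDI): $5,063.64 × 0.06 = $303.82
Medicare tax: $5,063.64 × 0.02 = $101.27
State unemployment insurance (employee share): $5,063.64 × 0.01 = $50.64
Roth 401(k) contribution: $290.96
Union dues: $215.48
Total deductions = $151.91 + $506.36 + $66.08 + $303.82 + $101.27 + $50.64 + $290.96 + $215.48 = $1,686.52
Net pay = $5,063.64 − $1,686.52 = $3,377.12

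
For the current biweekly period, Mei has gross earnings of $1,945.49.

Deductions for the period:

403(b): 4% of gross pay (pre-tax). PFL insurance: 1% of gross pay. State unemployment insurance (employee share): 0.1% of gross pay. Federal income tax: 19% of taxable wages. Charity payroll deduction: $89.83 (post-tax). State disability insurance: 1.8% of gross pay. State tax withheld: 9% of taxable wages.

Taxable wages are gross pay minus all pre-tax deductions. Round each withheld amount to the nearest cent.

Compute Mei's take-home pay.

$1,198.47

403(b): $1,945.49 × 0.04 = $77.82
Taxable wages = $1,945.49 − $77.82 = $1,867.67
Federal income tax: $1,867.67 × 0.19 = $354.86
State tax withheld: $1,867.67 × 0.09 = $168.09
State disability insurance: $1,945.49 × 0.018 = $35.02
PFL insurance: $1,945.49 × 0.01 = $19.45
State unemployment insurance (employee share): $1,945.49 × 0.001 = $1.95
Charity payroll deduction: $89.83
Total deductions = $77.82 + $354.86 + $168.09 + $35.02 + $19.45 + $1.95 + $89.83 = $747.02
Net pay = $1,945.49 − $747.02 = $1,198.47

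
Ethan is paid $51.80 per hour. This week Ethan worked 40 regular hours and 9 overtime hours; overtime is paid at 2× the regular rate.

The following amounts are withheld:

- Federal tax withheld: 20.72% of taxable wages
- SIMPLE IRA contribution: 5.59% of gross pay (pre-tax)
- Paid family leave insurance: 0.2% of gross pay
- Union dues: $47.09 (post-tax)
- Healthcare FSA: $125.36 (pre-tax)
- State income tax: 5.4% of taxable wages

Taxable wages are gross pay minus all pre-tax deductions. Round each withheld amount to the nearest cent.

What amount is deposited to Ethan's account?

$1949.85

Regular pay: 40 × $51.80 = $2072.00
Overtime pay: 9 × $51.80 × 2 = $932.40
Gross pay = $2072.00 + $932.40 = $3004.40
SIMPLE IRA contribution: $3004.40 × 0.0559 = $167.95
Healthcare FSA: $125.36
Pre-tax total = $167.95 + $125.36 = $293.31
Taxable wages = $3004.40 − $293.31 = $2711.09
Federal tax withheld: $2711.09 × 0.2072 = $561.74
State income tax: $2711.09 × 0.054 = $146.40
Paid family leave insurance: $3004.40 × 0.002 = $6.01
Union dues: $47.09
Total deductions = $167.95 + $125.36 + $561.74 + $146.40 + $6.01 + $47.09 = $1054.55
Net pay = $3004.40 − $1054.55 = $1949.85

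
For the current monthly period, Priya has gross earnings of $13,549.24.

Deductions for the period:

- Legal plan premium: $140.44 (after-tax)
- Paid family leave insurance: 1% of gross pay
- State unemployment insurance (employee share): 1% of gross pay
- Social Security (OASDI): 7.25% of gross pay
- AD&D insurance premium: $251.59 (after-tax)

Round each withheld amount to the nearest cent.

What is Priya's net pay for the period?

$11,903.91

Social Security (OASDI): $13,549.24 × 0.0725 = $982.32
State unemployment insurance (employee share): $13,549.24 × 0.01 = $135.49
Paid family leave insurance: $13,549.24 × 0.01 = $135.49
Legal plan premium: $140.44
AD&D insurance premium: $251.59
Total deductions = $982.32 + $135.49 + $135.49 + $140.44 + $251.59 = $1,645.33
Net pay = $13,549.24 − $1,645.33 = $11,903.91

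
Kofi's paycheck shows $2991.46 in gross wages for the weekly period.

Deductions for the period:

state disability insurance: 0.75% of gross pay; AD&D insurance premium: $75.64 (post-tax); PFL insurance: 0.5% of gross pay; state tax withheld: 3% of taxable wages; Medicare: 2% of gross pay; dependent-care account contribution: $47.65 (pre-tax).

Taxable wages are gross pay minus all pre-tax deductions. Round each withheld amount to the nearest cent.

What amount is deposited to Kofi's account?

$2682.63

Dependent-care account contribution: $47.65
Taxable wages = $2991.46 − $47.65 = $2943.81
State tax withheld: $2943.81 × 0.03 = $88.31
Medicare: $2991.46 × 0.02 = $59.83
PFL insurance: $2991.46 × 0.005 = $14.96
State disability insurance: $2991.46 × 0.0075 = $22.44
AD&D insurance premium: $75.64
Total deductions = $47.65 + $88.31 + $59.83 + $14.96 + $22.44 + $75.64 = $308.83
Net pay = $2991.46 − $308.83 = $2682.63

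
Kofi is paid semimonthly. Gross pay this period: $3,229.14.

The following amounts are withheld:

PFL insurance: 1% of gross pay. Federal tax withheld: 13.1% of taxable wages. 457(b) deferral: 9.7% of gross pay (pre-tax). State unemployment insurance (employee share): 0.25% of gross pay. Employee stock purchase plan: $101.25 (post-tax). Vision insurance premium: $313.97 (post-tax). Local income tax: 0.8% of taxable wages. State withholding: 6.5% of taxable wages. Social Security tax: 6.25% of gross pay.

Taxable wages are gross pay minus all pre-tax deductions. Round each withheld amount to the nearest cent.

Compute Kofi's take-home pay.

$1,663.67

457(b) deferral: $3,229.14 × 0.097 = $313.23
Taxable wages = $3,229.14 − $313.23 = $2,915.91
State withholding: $2,915.91 × 0.065 = $189.53
Local income tax: $2,915.91 × 0.008 = $23.33
Federal tax withheld: $2,915.91 × 0.131 = $381.98
PFL insurance: $3,229.14 × 0.01 = $32.29
State unemployment insurance (employee share): $3,229.14 × 0.0025 = $8.07
Social Security tax: $3,229.14 × 0.0625 = $201.82
Vision insurance premium: $313.97
Employee stock purchase plan: $101.25
Total deductions = $313.23 + $189.53 + $23.33 + $381.98 + $32.29 + $8.07 + $201.82 + $313.97 + $101.25 = $1,565.47
Net pay = $3,229.14 − $1,565.47 = $1,663.67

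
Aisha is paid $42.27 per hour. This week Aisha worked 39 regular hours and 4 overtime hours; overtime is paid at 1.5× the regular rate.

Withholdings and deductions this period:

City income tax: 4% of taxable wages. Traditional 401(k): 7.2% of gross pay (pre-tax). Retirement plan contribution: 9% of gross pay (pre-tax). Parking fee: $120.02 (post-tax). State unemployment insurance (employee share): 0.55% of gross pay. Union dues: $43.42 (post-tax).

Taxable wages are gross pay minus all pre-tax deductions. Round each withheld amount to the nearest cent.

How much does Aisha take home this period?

$1,356.35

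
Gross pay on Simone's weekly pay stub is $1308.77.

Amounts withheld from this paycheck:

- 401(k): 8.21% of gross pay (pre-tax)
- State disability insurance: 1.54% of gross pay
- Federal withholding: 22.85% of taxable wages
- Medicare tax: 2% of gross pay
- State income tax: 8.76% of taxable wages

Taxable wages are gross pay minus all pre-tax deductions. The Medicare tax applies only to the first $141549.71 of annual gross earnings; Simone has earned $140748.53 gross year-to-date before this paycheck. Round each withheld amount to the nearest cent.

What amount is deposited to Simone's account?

$785.40

401(k): $1308.77 × 0.0821 = $107.45
Taxable wages = $1308.77 − $107.45 = $1201.32
Federal withholding: $1201.32 × 0.2285 = $274.50
State income tax: $1201.32 × 0.0876 = $105.24
Medicare tax: only $141549.71 − $140748.53 = $801.18 of this check is subject → $801.18 × 0.02 = $16.02
State disability insurance: $1308.77 × 0.0154 = $20.16
Total deductions = $107.45 + $274.50 + $105.24 + $16.02 + $20.16 = $523.37
Net pay = $1308.77 − $523.37 = $785.40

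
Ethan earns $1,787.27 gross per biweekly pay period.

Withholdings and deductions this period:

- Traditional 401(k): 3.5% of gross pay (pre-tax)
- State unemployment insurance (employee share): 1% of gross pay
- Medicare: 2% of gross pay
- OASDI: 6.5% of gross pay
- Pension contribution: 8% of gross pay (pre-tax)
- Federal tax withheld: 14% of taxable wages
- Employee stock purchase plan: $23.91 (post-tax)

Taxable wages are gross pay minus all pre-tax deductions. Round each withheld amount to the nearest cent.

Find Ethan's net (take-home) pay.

$1,166.60

Pension contribution: $1,787.27 × 0.08 = $142.98
Traditional 401(k): $1,787.27 × 0.035 = $62.55
Pre-tax total = $142.98 + $62.55 = $205.53
Taxable wages = $1,787.27 − $205.53 = $1,581.74
Federal tax withheld: $1,581.74 × 0.14 = $221.44
OASDI: $1,787.27 × 0.065 = $116.17
Medicare: $1,787.27 × 0.02 = $35.75
State unemployment insurance (employee share): $1,787.27 × 0.01 = $17.87
Employee stock purchase plan: $23.91
Total deductions = $142.98 + $62.55 + $221.44 + $116.17 + $35.75 + $17.87 + $23.91 = $620.67
Net pay = $1,787.27 − $620.67 = $1,166.60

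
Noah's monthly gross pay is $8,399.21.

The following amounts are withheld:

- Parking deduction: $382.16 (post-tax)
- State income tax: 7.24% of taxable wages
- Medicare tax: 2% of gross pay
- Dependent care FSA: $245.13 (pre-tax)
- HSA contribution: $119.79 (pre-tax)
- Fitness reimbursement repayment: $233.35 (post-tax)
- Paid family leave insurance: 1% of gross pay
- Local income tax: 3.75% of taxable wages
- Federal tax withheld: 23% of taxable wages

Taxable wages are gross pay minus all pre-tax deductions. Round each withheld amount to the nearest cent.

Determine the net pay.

Dependent care FSA: $245.13
HSA contribution: $119.79
Pre-tax total = $245.13 + $119.79 = $364.92
Taxable wages = $8,399.21 − $364.92 = $8,034.29
State income tax: $8,034.29 × 0.0724 = $581.68
Federal tax withheld: $8,034.29 × 0.23 = $1,847.89
Local income tax: $8,034.29 × 0.0375 = $301.29
Medicare tax: $8,399.21 × 0.02 = $167.98
Paid family leave insurance: $8,399.21 × 0.01 = $83.99
Parking deduction: $382.16
Fitness reimbursement repayment: $233.35
Total deductions = $245.13 + $119.79 + $581.68 + $1,847.89 + $301.29 + $167.98 + $83.99 + $382.16 + $233.35 = $3,963.26
Net pay = $8,399.21 − $3,963.26 = $4,435.95

$4,435.95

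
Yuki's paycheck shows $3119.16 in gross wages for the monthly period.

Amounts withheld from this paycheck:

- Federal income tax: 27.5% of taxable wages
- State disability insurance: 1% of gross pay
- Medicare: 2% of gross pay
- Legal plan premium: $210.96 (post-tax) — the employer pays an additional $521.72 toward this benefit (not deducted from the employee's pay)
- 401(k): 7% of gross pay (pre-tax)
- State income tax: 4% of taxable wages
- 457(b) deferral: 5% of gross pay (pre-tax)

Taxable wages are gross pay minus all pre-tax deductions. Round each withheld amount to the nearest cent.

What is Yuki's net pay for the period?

457(b) deferral: $3119.16 × 0.05 = $155.96
401(k): $3119.16 × 0.07 = $218.34
Pre-tax total = $155.96 + $218.34 = $374.30
Taxable wages = $3119.16 − $374.30 = $2744.86
State income tax: $2744.86 × 0.04 = $109.79
Federal income tax: $2744.86 × 0.275 = $754.84
Medicare: $3119.16 × 0.02 = $62.38
State disability insurance: $3119.16 × 0.01 = $31.19
Legal plan premium: $210.96
(Employer's $521.72 toward legal plan premium is not withheld from the employee.)
Total deductions = $155.96 + $218.34 + $109.79 + $754.84 + $62.38 + $31.19 + $210.96 = $1543.46
Net pay = $3119.16 − $1543.46 = $1575.70

$1575.70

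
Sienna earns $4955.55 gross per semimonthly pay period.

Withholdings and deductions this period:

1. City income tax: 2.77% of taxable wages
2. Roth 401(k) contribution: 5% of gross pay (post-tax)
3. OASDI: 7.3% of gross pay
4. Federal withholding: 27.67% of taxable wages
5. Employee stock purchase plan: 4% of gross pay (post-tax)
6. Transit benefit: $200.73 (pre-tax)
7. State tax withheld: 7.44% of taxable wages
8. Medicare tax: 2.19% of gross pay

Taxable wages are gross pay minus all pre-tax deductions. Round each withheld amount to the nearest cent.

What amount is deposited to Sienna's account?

Transit benefit: $200.73
Taxable wages = $4955.55 − $200.73 = $4754.82
Federal withholding: $4754.82 × 0.2767 = $1315.66
State tax withheld: $4754.82 × 0.0744 = $353.76
City income tax: $4754.82 × 0.0277 = $131.71
OASDI: $4955.55 × 0.073 = $361.76
Medicare tax: $4955.55 × 0.0219 = $108.53
Roth 401(k) contribution: $4955.55 × 0.05 = $247.78
Employee stock purchase plan: $4955.55 × 0.04 = $198.22
Total deductions = $200.73 + $1315.66 + $353.76 + $131.71 + $361.76 + $108.53 + $247.78 + $198.22 = $2918.15
Net pay = $4955.55 − $2918.15 = $2037.40

$2037.40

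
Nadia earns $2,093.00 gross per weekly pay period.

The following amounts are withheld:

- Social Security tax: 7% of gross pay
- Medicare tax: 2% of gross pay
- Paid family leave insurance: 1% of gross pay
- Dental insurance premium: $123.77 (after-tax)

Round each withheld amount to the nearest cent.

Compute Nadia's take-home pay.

$1,759.93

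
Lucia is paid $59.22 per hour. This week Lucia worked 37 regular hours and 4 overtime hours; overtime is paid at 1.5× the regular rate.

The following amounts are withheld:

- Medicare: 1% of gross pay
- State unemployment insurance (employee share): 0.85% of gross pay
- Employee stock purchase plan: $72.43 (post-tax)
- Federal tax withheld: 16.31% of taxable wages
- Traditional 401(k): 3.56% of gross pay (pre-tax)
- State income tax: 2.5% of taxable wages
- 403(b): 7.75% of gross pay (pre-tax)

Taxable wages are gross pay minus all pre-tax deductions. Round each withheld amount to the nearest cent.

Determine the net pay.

Regular pay: 37 × $59.22 = $2,191.14
Overtime pay: 4 × $59.22 × 1.5 = $355.32
Gross pay = $2,191.14 + $355.32 = $2,546.46
Traditional 401(k): $2,546.46 × 0.0356 = $90.65
403(b): $2,546.46 × 0.0775 = $197.35
Pre-tax total = $90.65 + $197.35 = $288.00
Taxable wages = $2,546.46 − $288.00 = $2,258.46
Federal tax withheld: $2,258.46 × 0.1631 = $368.35
State income tax: $2,258.46 × 0.025 = $56.46
State unemployment insurance (employee share): $2,546.46 × 0.0085 = $21.64
Medicare: $2,546.46 × 0.01 = $25.46
Employee stock purchase plan: $72.43
Total deductions = $90.65 + $197.35 + $368.35 + $56.46 + $21.64 + $25.46 + $72.43 = $832.34
Net pay = $2,546.46 − $832.34 = $1,714.12

$1,714.12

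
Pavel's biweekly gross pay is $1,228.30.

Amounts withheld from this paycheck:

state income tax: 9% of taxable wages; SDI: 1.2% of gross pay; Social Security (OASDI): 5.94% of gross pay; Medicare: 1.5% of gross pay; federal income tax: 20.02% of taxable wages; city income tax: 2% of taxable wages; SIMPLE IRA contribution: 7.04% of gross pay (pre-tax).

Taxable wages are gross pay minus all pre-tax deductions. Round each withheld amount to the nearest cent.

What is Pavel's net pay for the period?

SIMPLE IRA contribution: $1,228.30 × 0.0704 = $86.47
Taxable wages = $1,228.30 − $86.47 = $1,141.83
Federal income tax: $1,141.83 × 0.2002 = $228.59
State income tax: $1,141.83 × 0.09 = $102.76
City income tax: $1,141.83 × 0.02 = $22.84
Social Security (OASDI): $1,228.30 × 0.0594 = $72.96
Medicare: $1,228.30 × 0.015 = $18.42
SDI: $1,228.30 × 0.012 = $14.74
Total deductions = $86.47 + $228.59 + $102.76 + $22.84 + $72.96 + $18.42 + $14.74 = $546.78
Net pay = $1,228.30 − $546.78 = $681.52

$681.52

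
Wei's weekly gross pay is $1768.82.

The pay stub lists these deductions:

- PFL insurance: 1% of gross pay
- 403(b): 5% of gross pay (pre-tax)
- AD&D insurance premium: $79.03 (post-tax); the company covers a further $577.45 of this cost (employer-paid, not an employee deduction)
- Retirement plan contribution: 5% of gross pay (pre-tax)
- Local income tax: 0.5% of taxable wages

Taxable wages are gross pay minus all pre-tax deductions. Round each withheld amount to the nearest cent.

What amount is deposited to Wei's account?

403(b): $1768.82 × 0.05 = $88.44
Retirement plan contribution: $1768.82 × 0.05 = $88.44
Pre-tax total = $88.44 + $88.44 = $176.88
Taxable wages = $1768.82 − $176.88 = $1591.94
Local income tax: $1591.94 × 0.005 = $7.96
PFL insurance: $1768.82 × 0.01 = $17.69
AD&D insurance premium: $79.03
(Employer's $577.45 toward AD&D insurance premium is not withheld from the employee.)
Total deductions = $88.44 + $88.44 + $7.96 + $17.69 + $79.03 = $281.56
Net pay = $1768.82 − $281.56 = $1487.26

$1487.26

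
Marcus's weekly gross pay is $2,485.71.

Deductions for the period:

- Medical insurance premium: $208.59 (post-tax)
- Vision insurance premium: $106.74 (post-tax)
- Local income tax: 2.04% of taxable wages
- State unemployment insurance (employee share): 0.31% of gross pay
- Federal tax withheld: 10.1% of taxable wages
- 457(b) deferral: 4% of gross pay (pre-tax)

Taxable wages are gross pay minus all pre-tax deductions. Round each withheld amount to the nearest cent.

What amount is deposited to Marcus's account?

457(b) deferral: $2,485.71 × 0.04 = $99.43
Taxable wages = $2,485.71 − $99.43 = $2,386.28
Local income tax: $2,386.28 × 0.0204 = $48.68
Federal tax withheld: $2,386.28 × 0.101 = $241.01
State unemployment insurance (employee share): $2,485.71 × 0.0031 = $7.71
Vision insurance premium: $106.74
Medical insurance premium: $208.59
Total deductions = $99.43 + $48.68 + $241.01 + $7.71 + $106.74 + $208.59 = $712.16
Net pay = $2,485.71 − $712.16 = $1,773.55

$1,773.55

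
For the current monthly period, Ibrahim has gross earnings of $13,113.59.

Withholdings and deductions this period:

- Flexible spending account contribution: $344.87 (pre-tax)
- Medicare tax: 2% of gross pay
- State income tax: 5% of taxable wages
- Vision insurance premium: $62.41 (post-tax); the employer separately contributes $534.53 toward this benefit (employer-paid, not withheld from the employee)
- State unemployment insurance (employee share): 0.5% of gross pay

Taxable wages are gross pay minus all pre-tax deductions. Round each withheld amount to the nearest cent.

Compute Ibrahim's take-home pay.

$11,740.03

Flexible spending account contribution: $344.87
Taxable wages = $13,113.59 − $344.87 = $12,768.72
State income tax: $12,768.72 × 0.05 = $638.44
Medicare tax: $13,113.59 × 0.02 = $262.27
State unemployment insurance (employee share): $13,113.59 × 0.005 = $65.57
Vision insurance premium: $62.41
(Employer's $534.53 toward vision insurance premium is not withheld from the employee.)
Total deductions = $344.87 + $638.44 + $262.27 + $65.57 + $62.41 = $1,373.56
Net pay = $13,113.59 − $1,373.56 = $11,740.03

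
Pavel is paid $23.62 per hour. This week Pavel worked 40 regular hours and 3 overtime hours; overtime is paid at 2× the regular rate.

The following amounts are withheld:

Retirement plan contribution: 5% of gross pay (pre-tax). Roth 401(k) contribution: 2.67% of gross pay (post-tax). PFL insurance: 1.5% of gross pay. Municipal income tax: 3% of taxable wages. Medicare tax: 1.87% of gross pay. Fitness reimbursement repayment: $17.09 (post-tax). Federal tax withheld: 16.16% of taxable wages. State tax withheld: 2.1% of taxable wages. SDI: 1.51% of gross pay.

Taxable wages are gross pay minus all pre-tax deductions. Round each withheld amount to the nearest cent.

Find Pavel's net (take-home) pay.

$713.61

Regular pay: 40 × $23.62 = $944.80
Overtime pay: 3 × $23.62 × 2 = $141.72
Gross pay = $944.80 + $141.72 = $1,086.52
Retirement plan contribution: $1,086.52 × 0.05 = $54.33
Taxable wages = $1,086.52 − $54.33 = $1,032.19
Federal tax withheld: $1,032.19 × 0.1616 = $166.80
State tax withheld: $1,032.19 × 0.021 = $21.68
Municipal income tax: $1,032.19 × 0.03 = $30.97
PFL insurance: $1,086.52 × 0.015 = $16.30
SDI: $1,086.52 × 0.0151 = $16.41
Medicare tax: $1,086.52 × 0.0187 = $20.32
Fitness reimbursement repayment: $17.09
Roth 401(k) contribution: $1,086.52 × 0.0267 = $29.01
Total deductions = $54.33 + $166.80 + $21.68 + $30.97 + $16.30 + $16.41 + $20.32 + $17.09 + $29.01 = $372.91
Net pay = $1,086.52 − $372.91 = $713.61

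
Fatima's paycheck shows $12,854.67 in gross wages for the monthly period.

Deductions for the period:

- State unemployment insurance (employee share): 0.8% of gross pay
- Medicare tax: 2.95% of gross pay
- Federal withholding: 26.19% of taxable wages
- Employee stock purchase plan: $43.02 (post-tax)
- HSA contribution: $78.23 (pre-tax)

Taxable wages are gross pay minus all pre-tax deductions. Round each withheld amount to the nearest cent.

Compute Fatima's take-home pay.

HSA contribution: $78.23
Taxable wages = $12,854.67 − $78.23 = $12,776.44
Federal withholding: $12,776.44 × 0.2619 = $3,346.15
State unemployment insurance (employee share): $12,854.67 × 0.008 = $102.84
Medicare tax: $12,854.67 × 0.0295 = $379.21
Employee stock purchase plan: $43.02
Total deductions = $78.23 + $3,346.15 + $102.84 + $379.21 + $43.02 = $3,949.45
Net pay = $12,854.67 − $3,949.45 = $8,905.22

$8,905.22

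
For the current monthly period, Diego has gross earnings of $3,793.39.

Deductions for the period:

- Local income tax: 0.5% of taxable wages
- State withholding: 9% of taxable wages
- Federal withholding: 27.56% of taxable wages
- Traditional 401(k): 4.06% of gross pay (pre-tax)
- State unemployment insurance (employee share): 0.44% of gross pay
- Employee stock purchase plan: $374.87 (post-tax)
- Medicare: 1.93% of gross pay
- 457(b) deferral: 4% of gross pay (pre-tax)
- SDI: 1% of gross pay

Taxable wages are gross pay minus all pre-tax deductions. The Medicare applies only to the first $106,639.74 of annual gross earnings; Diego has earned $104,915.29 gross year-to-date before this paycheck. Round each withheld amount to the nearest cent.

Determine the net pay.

$1,732.35

Traditional 401(k): $3,793.39 × 0.0406 = $154.01
457(b) deferral: $3,793.39 × 0.04 = $151.74
Pre-tax total = $154.01 + $151.74 = $305.75
Taxable wages = $3,793.39 − $305.75 = $3,487.64
State withholding: $3,487.64 × 0.09 = $313.89
Local income tax: $3,487.64 × 0.005 = $17.44
Federal withholding: $3,487.64 × 0.2756 = $961.19
State unemployment insurance (employee share): $3,793.39 × 0.0044 = $16.69
SDI: $3,793.39 × 0.01 = $37.93
Medicare: only $106,639.74 − $104,915.29 = $1,724.45 of this check is subject → $1,724.45 × 0.0193 = $33.28
Employee stock purchase plan: $374.87
Total deductions = $154.01 + $151.74 + $313.89 + $17.44 + $961.19 + $16.69 + $37.93 + $33.28 + $374.87 = $2,061.04
Net pay = $3,793.39 − $2,061.04 = $1,732.35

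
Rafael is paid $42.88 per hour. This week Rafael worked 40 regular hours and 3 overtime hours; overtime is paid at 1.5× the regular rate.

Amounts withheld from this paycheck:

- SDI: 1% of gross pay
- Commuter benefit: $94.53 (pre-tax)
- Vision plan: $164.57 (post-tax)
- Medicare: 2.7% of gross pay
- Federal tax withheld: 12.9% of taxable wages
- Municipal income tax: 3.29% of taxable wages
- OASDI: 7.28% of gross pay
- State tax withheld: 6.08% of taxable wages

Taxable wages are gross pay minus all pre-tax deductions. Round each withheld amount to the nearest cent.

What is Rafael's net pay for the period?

Regular pay: 40 × $42.88 = $1,715.20
Overtime pay: 3 × $42.88 × 1.5 = $192.96
Gross pay = $1,715.20 + $192.96 = $1,908.16
Commuter benefit: $94.53
Taxable wages = $1,908.16 − $94.53 = $1,813.63
Municipal income tax: $1,813.63 × 0.0329 = $59.67
State tax withheld: $1,813.63 × 0.0608 = $110.27
Federal tax withheld: $1,813.63 × 0.129 = $233.96
SDI: $1,908.16 × 0.01 = $19.08
Medicare: $1,908.16 × 0.027 = $51.52
OASDI: $1,908.16 × 0.0728 = $138.91
Vision plan: $164.57
Total deductions = $94.53 + $59.67 + $110.27 + $233.96 + $19.08 + $51.52 + $138.91 + $164.57 = $872.51
Net pay = $1,908.16 − $872.51 = $1,035.65

$1,035.65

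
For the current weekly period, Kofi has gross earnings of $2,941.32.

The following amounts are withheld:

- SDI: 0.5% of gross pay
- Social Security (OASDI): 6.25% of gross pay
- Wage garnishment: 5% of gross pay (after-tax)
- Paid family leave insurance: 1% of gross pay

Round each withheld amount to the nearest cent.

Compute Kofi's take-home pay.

$2,566.30

Paid family leave insurance: $2,941.32 × 0.01 = $29.41
SDI: $2,941.32 × 0.005 = $14.71
Social Security (OASDI): $2,941.32 × 0.0625 = $183.83
Wage garnishment: $2,941.32 × 0.05 = $147.07
Total deductions = $29.41 + $14.71 + $183.83 + $147.07 = $375.02
Net pay = $2,941.32 − $375.02 = $2,566.30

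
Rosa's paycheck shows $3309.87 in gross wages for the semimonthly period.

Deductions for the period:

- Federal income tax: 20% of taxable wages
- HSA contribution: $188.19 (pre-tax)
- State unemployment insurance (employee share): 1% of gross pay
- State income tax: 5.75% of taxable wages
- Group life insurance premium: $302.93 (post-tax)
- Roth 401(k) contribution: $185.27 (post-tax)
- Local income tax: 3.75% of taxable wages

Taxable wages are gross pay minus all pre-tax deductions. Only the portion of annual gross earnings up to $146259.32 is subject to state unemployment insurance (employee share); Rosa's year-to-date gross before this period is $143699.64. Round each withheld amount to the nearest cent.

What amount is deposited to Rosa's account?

$1686.98

HSA contribution: $188.19
Taxable wages = $3309.87 − $188.19 = $3121.68
Federal income tax: $3121.68 × 0.2 = $624.34
State income tax: $3121.68 × 0.0575 = $179.50
Local income tax: $3121.68 × 0.0375 = $117.06
State unemployment insurance (employee share): only $146259.32 − $143699.64 = $2559.68 of this check is subject → $2559.68 × 0.01 = $25.60
Roth 401(k) contribution: $185.27
Group life insurance premium: $302.93
Total deductions = $188.19 + $624.34 + $179.50 + $117.06 + $25.60 + $185.27 + $302.93 = $1622.89
Net pay = $3309.87 − $1622.89 = $1686.98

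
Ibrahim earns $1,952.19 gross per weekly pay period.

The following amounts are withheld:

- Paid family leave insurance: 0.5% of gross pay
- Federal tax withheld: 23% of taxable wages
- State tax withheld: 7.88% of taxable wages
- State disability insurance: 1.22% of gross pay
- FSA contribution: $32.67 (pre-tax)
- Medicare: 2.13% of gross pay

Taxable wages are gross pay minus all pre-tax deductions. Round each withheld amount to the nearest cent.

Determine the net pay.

$1,251.61

FSA contribution: $32.67
Taxable wages = $1,952.19 − $32.67 = $1,919.52
Federal tax withheld: $1,919.52 × 0.23 = $441.49
State tax withheld: $1,919.52 × 0.0788 = $151.26
Medicare: $1,952.19 × 0.0213 = $41.58
Paid family leave insurance: $1,952.19 × 0.005 = $9.76
State disability insurance: $1,952.19 × 0.0122 = $23.82
Total deductions = $32.67 + $441.49 + $151.26 + $41.58 + $9.76 + $23.82 = $700.58
Net pay = $1,952.19 − $700.58 = $1,251.61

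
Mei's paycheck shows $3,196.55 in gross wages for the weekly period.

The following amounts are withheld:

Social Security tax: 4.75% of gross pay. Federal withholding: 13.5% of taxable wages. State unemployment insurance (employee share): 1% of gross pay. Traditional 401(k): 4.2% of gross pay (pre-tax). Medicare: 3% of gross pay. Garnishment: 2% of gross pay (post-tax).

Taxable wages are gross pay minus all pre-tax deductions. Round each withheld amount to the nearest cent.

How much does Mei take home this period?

Traditional 401(k): $3,196.55 × 0.042 = $134.26
Taxable wages = $3,196.55 − $134.26 = $3,062.29
Federal withholding: $3,062.29 × 0.135 = $413.41
Medicare: $3,196.55 × 0.03 = $95.90
Social Security tax: $3,196.55 × 0.0475 = $151.84
State unemployment insurance (employee share): $3,196.55 × 0.01 = $31.97
Garnishment: $3,196.55 × 0.02 = $63.93
Total deductions = $134.26 + $413.41 + $95.90 + $151.84 + $31.97 + $63.93 = $891.31
Net pay = $3,196.55 − $891.31 = $2,305.24

$2,305.24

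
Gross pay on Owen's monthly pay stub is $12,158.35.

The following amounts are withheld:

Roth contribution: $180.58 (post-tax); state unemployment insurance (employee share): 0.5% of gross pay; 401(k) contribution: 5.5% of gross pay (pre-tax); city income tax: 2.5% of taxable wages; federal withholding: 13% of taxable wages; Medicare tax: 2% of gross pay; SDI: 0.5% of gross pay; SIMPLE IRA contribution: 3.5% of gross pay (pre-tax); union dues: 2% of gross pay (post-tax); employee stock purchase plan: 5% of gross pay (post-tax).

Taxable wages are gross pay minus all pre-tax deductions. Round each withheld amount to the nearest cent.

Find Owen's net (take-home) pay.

401(k) contribution: $12,158.35 × 0.055 = $668.71
SIMPLE IRA contribution: $12,158.35 × 0.035 = $425.54
Pre-tax total = $668.71 + $425.54 = $1,094.25
Taxable wages = $12,158.35 − $1,094.25 = $11,064.10
Federal withholding: $11,064.10 × 0.13 = $1,438.33
City income tax: $11,064.10 × 0.025 = $276.60
Medicare tax: $12,158.35 × 0.02 = $243.17
State unemployment insurance (employee share): $12,158.35 × 0.005 = $60.79
SDI: $12,158.35 × 0.005 = $60.79
Roth contribution: $180.58
Union dues: $12,158.35 × 0.02 = $243.17
Employee stock purchase plan: $12,158.35 × 0.05 = $607.92
Total deductions = $668.71 + $425.54 + $1,438.33 + $276.60 + $243.17 + $60.79 + $60.79 + $180.58 + $243.17 + $607.92 = $4,205.60
Net pay = $12,158.35 − $4,205.60 = $7,952.75

$7,952.75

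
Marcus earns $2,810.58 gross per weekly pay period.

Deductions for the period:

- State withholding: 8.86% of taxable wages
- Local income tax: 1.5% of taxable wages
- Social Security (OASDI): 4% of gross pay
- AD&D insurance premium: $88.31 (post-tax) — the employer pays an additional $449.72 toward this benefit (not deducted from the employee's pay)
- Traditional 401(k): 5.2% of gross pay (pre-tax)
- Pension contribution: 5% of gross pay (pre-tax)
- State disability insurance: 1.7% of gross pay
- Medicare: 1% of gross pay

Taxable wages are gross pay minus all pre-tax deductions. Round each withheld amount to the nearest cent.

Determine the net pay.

$1,985.80

Traditional 401(k): $2,810.58 × 0.052 = $146.15
Pension contribution: $2,810.58 × 0.05 = $140.53
Pre-tax total = $146.15 + $140.53 = $286.68
Taxable wages = $2,810.58 − $286.68 = $2,523.90
Local income tax: $2,523.90 × 0.015 = $37.86
State withholding: $2,523.90 × 0.0886 = $223.62
State disability insurance: $2,810.58 × 0.017 = $47.78
Medicare: $2,810.58 × 0.01 = $28.11
Social Security (OASDI): $2,810.58 × 0.04 = $112.42
AD&D insurance premium: $88.31
(Employer's $449.72 toward AD&D insurance premium is not withheld from the employee.)
Total deductions = $146.15 + $140.53 + $37.86 + $223.62 + $47.78 + $28.11 + $112.42 + $88.31 = $824.78
Net pay = $2,810.58 − $824.78 = $1,985.80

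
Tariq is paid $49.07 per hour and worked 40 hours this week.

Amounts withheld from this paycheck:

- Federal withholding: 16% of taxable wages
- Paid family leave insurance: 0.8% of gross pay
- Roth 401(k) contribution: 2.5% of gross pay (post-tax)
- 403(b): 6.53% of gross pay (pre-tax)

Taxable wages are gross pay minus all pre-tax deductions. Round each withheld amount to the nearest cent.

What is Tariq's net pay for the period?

Gross pay: 40 × $49.07 = $1,962.80
403(b): $1,962.80 × 0.0653 = $128.17
Taxable wages = $1,962.80 − $128.17 = $1,834.63
Federal withholding: $1,834.63 × 0.16 = $293.54
Paid family leave insurance: $1,962.80 × 0.008 = $15.70
Roth 401(k) contribution: $1,962.80 × 0.025 = $49.07
Total deductions = $128.17 + $293.54 + $15.70 + $49.07 = $486.48
Net pay = $1,962.80 − $486.48 = $1,476.32

$1,476.32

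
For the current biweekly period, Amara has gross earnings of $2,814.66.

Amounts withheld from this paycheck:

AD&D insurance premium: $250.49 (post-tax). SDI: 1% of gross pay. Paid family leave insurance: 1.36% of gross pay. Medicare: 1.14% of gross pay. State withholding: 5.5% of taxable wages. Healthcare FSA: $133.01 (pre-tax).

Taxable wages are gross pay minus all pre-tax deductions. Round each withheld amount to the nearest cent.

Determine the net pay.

$2,185.15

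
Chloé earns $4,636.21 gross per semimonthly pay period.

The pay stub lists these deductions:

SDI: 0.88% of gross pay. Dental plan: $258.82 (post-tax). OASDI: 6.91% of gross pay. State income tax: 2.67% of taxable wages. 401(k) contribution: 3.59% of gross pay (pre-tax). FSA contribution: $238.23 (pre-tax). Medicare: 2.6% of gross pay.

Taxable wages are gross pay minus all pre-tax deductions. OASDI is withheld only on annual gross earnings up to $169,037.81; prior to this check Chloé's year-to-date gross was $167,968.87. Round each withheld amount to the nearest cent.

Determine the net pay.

FSA contribution: $238.23
401(k) contribution: $4,636.21 × 0.0359 = $166.44
Pre-tax total = $238.23 + $166.44 = $404.67
Taxable wages = $4,636.21 − $404.67 = $4,231.54
State income tax: $4,231.54 × 0.0267 = $112.98
OASDI: only $169,037.81 − $167,968.87 = $1,068.94 of this check is subject → $1,068.94 × 0.0691 = $73.86
SDI: $4,636.21 × 0.0088 = $40.80
Medicare: $4,636.21 × 0.026 = $120.54
Dental plan: $258.82
Total deductions = $238.23 + $166.44 + $112.98 + $73.86 + $40.80 + $120.54 + $258.82 = $1,011.67
Net pay = $4,636.21 − $1,011.67 = $3,624.54

$3,624.54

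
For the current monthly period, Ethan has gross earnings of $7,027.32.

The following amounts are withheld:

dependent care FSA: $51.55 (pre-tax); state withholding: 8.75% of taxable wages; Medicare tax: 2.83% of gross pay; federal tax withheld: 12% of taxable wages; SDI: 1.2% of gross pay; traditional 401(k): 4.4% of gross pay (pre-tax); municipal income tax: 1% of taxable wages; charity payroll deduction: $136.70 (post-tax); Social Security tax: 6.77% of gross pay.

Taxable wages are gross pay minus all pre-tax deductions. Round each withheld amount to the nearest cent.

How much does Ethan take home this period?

Traditional 401(k): $7,027.32 × 0.044 = $309.20
Dependent care FSA: $51.55
Pre-tax total = $309.20 + $51.55 = $360.75
Taxable wages = $7,027.32 − $360.75 = $6,666.57
Federal tax withheld: $6,666.57 × 0.12 = $799.99
State withholding: $6,666.57 × 0.0875 = $583.32
Municipal income tax: $6,666.57 × 0.01 = $66.67
SDI: $7,027.32 × 0.012 = $84.33
Social Security tax: $7,027.32 × 0.0677 = $475.75
Medicare tax: $7,027.32 × 0.0283 = $198.87
Charity payroll deduction: $136.70
Total deductions = $309.20 + $51.55 + $799.99 + $583.32 + $66.67 + $84.33 + $475.75 + $198.87 + $136.70 = $2,706.38
Net pay = $7,027.32 − $2,706.38 = $4,320.94

$4,320.94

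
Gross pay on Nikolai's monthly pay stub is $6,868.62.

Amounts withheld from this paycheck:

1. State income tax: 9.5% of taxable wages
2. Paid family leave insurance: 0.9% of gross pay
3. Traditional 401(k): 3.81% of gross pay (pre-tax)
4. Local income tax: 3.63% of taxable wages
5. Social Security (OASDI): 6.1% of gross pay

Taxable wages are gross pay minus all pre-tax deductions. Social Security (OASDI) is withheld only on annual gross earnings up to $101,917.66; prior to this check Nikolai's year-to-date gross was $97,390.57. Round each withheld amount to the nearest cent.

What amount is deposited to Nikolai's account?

$5,401.47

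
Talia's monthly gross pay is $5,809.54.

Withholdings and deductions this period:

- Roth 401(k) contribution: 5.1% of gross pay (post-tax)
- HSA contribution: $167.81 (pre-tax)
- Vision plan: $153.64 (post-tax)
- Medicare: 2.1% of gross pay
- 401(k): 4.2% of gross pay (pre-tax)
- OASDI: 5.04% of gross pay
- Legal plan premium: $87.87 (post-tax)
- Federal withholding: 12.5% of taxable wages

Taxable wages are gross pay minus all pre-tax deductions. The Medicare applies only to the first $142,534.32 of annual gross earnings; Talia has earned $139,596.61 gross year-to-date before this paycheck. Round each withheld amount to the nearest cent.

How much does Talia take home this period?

$3,830.72

401(k): $5,809.54 × 0.042 = $244.00
HSA contribution: $167.81
Pre-tax total = $244.00 + $167.81 = $411.81
Taxable wages = $5,809.54 − $411.81 = $5,397.73
Federal withholding: $5,397.73 × 0.125 = $674.72
OASDI: $5,809.54 × 0.0504 = $292.80
Medicare: only $142,534.32 − $139,596.61 = $2,937.71 of this check is subject → $2,937.71 × 0.021 = $61.69
Vision plan: $153.64
Roth 401(k) contribution: $5,809.54 × 0.051 = $296.29
Legal plan premium: $87.87
Total deductions = $244.00 + $167.81 + $674.72 + $292.80 + $61.69 + $153.64 + $296.29 + $87.87 = $1,978.82
Net pay = $5,809.54 − $1,978.82 = $3,830.72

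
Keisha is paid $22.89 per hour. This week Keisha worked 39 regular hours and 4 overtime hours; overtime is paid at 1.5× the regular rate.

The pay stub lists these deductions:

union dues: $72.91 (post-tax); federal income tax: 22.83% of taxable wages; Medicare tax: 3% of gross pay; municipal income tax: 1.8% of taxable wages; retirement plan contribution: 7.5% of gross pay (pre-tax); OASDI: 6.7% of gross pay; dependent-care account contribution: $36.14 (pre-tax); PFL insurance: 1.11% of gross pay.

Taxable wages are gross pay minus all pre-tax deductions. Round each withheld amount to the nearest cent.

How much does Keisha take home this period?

$506.64

Regular pay: 39 × $22.89 = $892.71
Overtime pay: 4 × $22.89 × 1.5 = $137.34
Gross pay = $892.71 + $137.34 = $1,030.05
Dependent-care account contribution: $36.14
Retirement plan contribution: $1,030.05 × 0.075 = $77.25
Pre-tax total = $36.14 + $77.25 = $113.39
Taxable wages = $1,030.05 − $113.39 = $916.66
Municipal income tax: $916.66 × 0.018 = $16.50
Federal income tax: $916.66 × 0.2283 = $209.27
Medicare tax: $1,030.05 × 0.03 = $30.90
OASDI: $1,030.05 × 0.067 = $69.01
PFL insurance: $1,030.05 × 0.0111 = $11.43
Union dues: $72.91
Total deductions = $36.14 + $77.25 + $16.50 + $209.27 + $30.90 + $69.01 + $11.43 + $72.91 = $523.41
Net pay = $1,030.05 − $523.41 = $506.64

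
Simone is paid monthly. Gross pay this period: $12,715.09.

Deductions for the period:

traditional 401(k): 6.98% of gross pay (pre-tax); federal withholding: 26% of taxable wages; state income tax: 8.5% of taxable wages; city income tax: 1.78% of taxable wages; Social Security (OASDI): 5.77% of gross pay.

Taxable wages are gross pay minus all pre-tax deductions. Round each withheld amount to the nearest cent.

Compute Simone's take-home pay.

$6,802.88

Traditional 401(k): $12,715.09 × 0.0698 = $887.51
Taxable wages = $12,715.09 − $887.51 = $11,827.58
State income tax: $11,827.58 × 0.085 = $1,005.34
Federal withholding: $11,827.58 × 0.26 = $3,075.17
City income tax: $11,827.58 × 0.0178 = $210.53
Social Security (OASDI): $12,715.09 × 0.0577 = $733.66
Total deductions = $887.51 + $1,005.34 + $3,075.17 + $210.53 + $733.66 = $5,912.21
Net pay = $12,715.09 − $5,912.21 = $6,802.88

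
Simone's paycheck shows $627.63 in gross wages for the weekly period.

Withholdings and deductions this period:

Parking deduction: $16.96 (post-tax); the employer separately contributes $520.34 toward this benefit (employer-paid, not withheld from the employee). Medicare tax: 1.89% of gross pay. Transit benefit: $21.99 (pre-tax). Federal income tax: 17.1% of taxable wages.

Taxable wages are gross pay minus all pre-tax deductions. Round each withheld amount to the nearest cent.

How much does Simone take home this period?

Transit benefit: $21.99
Taxable wages = $627.63 − $21.99 = $605.64
Federal income tax: $605.64 × 0.171 = $103.56
Medicare tax: $627.63 × 0.0189 = $11.86
Parking deduction: $16.96
(Employer's $520.34 toward parking deduction is not withheld from the employee.)
Total deductions = $21.99 + $103.56 + $11.86 + $16.96 = $154.37
Net pay = $627.63 − $154.37 = $473.26

$473.26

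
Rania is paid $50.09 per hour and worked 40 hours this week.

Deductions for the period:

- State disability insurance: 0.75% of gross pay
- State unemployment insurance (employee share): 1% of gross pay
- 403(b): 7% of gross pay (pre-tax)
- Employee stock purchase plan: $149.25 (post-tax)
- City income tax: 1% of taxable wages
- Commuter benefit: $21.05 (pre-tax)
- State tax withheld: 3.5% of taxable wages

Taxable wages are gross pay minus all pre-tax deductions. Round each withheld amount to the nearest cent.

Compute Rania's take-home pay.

$1575.08

Gross pay: 40 × $50.09 = $2003.60
403(b): $2003.60 × 0.07 = $140.25
Commuter benefit: $21.05
Pre-tax total = $140.25 + $21.05 = $161.30
Taxable wages = $2003.60 − $161.30 = $1842.30
City income tax: $1842.30 × 0.01 = $18.42
State tax withheld: $1842.30 × 0.035 = $64.48
State unemployment insurance (employee share): $2003.60 × 0.01 = $20.04
State disability insurance: $2003.60 × 0.0075 = $15.03
Employee stock purchase plan: $149.25
Total deductions = $140.25 + $21.05 + $18.42 + $64.48 + $20.04 + $15.03 + $149.25 = $428.52
Net pay = $2003.60 − $428.52 = $1575.08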